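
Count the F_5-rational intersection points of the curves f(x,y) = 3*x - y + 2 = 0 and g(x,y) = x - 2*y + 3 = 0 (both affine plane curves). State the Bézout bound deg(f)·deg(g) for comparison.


Common zeros: ∅; count = 0; Bézout bound = 1.

deg(f) = 1, deg(g) = 1, so Bézout bound = 1.
Scan x ∈ F_5. For each x, list the y ∈ F_5 with f(x, y) ≡ 0 and those with g(x, y) ≡ 0 (mod 5); the common zeros in that column are the intersection.
  x = 0: f ≡ 0 at y ∈ {2}; g ≡ 0 at y ∈ {4}; common: ∅.
  x = 1: f ≡ 0 at y ∈ {0}; g ≡ 0 at y ∈ {2}; common: ∅.
  x = 2: f ≡ 0 at y ∈ {3}; g ≡ 0 at y ∈ {0}; common: ∅.
  x = 3: f ≡ 0 at y ∈ {1}; g ≡ 0 at y ∈ {3}; common: ∅.
  x = 4: f ≡ 0 at y ∈ {4}; g ≡ 0 at y ∈ {1}; common: ∅.
Collecting: common zeros = ∅, so the count is 0.
Comparison with the Bézout bound: 0 ≤ 1 = deg(f)·deg(g), as expected for curves with no common component (the affine F_5-count falls short of the bound because intersections may lie at infinity, over extension fields, or carry multiplicity).


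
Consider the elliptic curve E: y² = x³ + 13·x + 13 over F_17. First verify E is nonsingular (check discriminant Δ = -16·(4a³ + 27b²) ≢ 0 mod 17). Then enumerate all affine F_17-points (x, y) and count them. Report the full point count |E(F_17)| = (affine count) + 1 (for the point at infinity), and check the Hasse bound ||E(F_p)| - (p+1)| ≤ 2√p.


Affine points = {(0, 8), (0, 9), (2, 8), (2, 9), (5, 4), (5, 13), (6, 1), (6, 16), (8, 0), (9, 3), (9, 14), (10, 2), (10, 15), (11, 5), (11, 12), (13, 4), (13, 13), (14, 7), (14, 10), (15, 8), (15, 9), (16, 4), (16, 13)}; affine count = 23; |E(F_17)| = 24.

Discriminant check: Δ ∝ 4a³ + 27b² = 4·13³ + 27·13² = 4·2197 + 27·169 ≡ 6 (mod 17). Nonzero ⇒ E is nonsingular.
For each x ∈ F_17, compute rhs = x³ + 13·x + 13 mod 17, then count y ∈ F_17 with y² ≡ rhs.
  x = 0: rhs = 13, matching y values: 8, 9 (2 points).
  x = 1: rhs = 10, matching y values: none (0 points).
  x = 2: rhs = 13, matching y values: 8, 9 (2 points).
  x = 3: rhs = 11, matching y values: none (0 points).
  x = 4: rhs = 10, matching y values: none (0 points).
  x = 5: rhs = 16, matching y values: 4, 13 (2 points).
  x = 6: rhs = 1, matching y values: 1, 16 (2 points).
  x = 7: rhs = 5, matching y values: none (0 points).
  x = 8: rhs = 0, matching y values: 0 (1 points).
  x = 9: rhs = 9, matching y values: 3, 14 (2 points).
  x = 10: rhs = 4, matching y values: 2, 15 (2 points).
  x = 11: rhs = 8, matching y values: 5, 12 (2 points).
  x = 12: rhs = 10, matching y values: none (0 points).
  x = 13: rhs = 16, matching y values: 4, 13 (2 points).
  x = 14: rhs = 15, matching y values: 7, 10 (2 points).
  x = 15: rhs = 13, matching y values: 8, 9 (2 points).
  x = 16: rhs = 16, matching y values: 4, 13 (2 points).
Total affine count: 23.
Full point count |E(F_17)| = 23 + 1 = 24.
Hasse bound: |24 − (17+1)| = |6| = 6 ≤ 2√17 ≈ 8.2462 ✓.


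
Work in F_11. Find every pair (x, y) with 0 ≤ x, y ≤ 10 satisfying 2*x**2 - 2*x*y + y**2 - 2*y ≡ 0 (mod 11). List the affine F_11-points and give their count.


Affine F_11-points: {(0, 0), (0, 2), (2, 2), (2, 4), (3, 1), (3, 7), (4, 3), (4, 7), (9, 1), (9, 8), (10, 3), (10, 8)}; count = 12.

For each of the 121 pairs (x, y) ∈ F_11², evaluate f(x, y) mod 11. Record the zeros.
  x = 0: [0↦0, 1↦10, 2↦0, 3↦3, 4↦8, 5↦4, 6↦2, 7↦2, 8↦4, 9↦8, 10↦3]  zeros at y ∈ {0, 2}
  x = 1: [0↦2, 1↦10, 2↦9, 3↦10, 4↦2, 5↦7, 6↦3, 7↦1, 8↦1, 9↦3, 10↦7]  zeros at y ∈ ∅
  x = 2: [0↦8, 1↦3, 2↦0, 3↦10, 4↦0, 5↦3, 6↦8, 7↦4, 8↦2, 9↦2, 10↦4]  zeros at y ∈ {2, 4}
  x = 3: [0↦7, 1↦0, 2↦6, 3↦3, 4↦2, 5↦3, 6↦6, 7↦0, 8↦7, 9↦5, 10↦5]  zeros at y ∈ {1, 7}
  x = 4: [0↦10, 1↦1, 2↦5, 3↦0, 4↦8, 5↦7, 6↦8, 7↦0, 8↦5, 9↦1, 10↦10]  zeros at y ∈ {3, 7}
  x = 5: [0↦6, 1↦6, 2↦8, 3↦1, 4↦7, 5↦4, 6↦3, 7↦4, 8↦7, 9↦1, 10↦8]  zeros at y ∈ ∅
  x = 6: [0↦6, 1↦4, 2↦4, 3↦6, 4↦10, 5↦5, 6↦2, 7↦1, 8↦2, 9↦5, 10↦10]  zeros at y ∈ ∅
  x = 7: [0↦10, 1↦6, 2↦4, 3↦4, 4↦6, 5↦10, 6↦5, 7↦2, 8↦1, 9↦2, 10↦5]  zeros at y ∈ ∅
  x = 8: [0↦7, 1↦1, 2↦8, 3↦6, 4↦6, 5↦8, 6↦1, 7↦7, 8↦4, 9↦3, 10↦4]  zeros at y ∈ ∅
  x = 9: [0↦8, 1↦0, 2↦5, 3↦1, 4↦10, 5↦10, 6↦1, 7↦5, 8↦0, 9↦8, 10↦7]  zeros at y ∈ {1, 8}
  x = 10: [0↦2, 1↦3, 2↦6, 3↦0, 4↦7, 5↦5, 6↦5, 7↦7, 8↦0, 9↦6, 10↦3]  zeros at y ∈ {3, 8}
Collecting zeros: affine points = {(0, 0), (0, 2), (2, 2), (2, 4), (3, 1), (3, 7), (4, 3), (4, 7), (9, 1), (9, 8), (10, 3), (10, 8)}.
Total count |C(F_11)_aff| = 12.


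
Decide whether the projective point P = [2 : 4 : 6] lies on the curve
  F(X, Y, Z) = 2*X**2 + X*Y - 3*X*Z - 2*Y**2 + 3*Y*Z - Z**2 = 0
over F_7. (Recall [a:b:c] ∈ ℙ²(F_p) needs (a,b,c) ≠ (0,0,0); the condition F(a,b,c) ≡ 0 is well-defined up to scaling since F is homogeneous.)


F(2,4,6) ≡ 5 (mod 7); P is NOT on the curve.

Evaluate F(2, 4, 6) term-by-term (mod 7).
  2*X**2 ↦ 2·4·1·1 = 8
  X*Y ↦ 1·2·4·1 = 8
  -3*X*Z ↦ -3·2·1·6 = -36
  -2*Y**2 ↦ -2·1·16·1 = -32
  3*Y*Z ↦ 3·1·4·6 = 72
  -Z**2 ↦ -1·1·1·36 = -36
Sum: F(2, 4, 6) = (8) + (8) + (-36) + (-32) + (72) + (-36) = -16.
Reducing mod 7: -16 ≡ 5 (mod 7).
Since F(a, b, c) ≡ 5 ≠ 0 (mod 7), P does NOT lie on the curve.


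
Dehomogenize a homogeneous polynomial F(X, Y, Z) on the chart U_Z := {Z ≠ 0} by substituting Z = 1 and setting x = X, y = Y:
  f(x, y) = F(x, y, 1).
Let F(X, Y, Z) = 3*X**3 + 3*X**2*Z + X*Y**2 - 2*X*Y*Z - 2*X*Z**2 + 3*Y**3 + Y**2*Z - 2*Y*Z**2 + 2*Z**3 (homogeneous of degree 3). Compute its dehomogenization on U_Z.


f(x, y) = 3*x**3 + 3*x**2 + x*y**2 - 2*x*y - 2*x + 3*y**3 + y**2 - 2*y + 2

On U_Z we set Z = 1. Each monomial c·X^i·Y^j·Z^k in F becomes c·x^i·y^j·1^k = c·x^i·y^j.
Substituting Z = 1: F(X, Y, 1) = 3*x**3 + 3*x**2 + x*y**2 - 2*x*y - 2*x + 3*y**3 + y**2 - 2*y + 2.
Note: deg(f) ≤ deg(F) = 3; strict inequality happens when F is divisible by Z (lost terms).


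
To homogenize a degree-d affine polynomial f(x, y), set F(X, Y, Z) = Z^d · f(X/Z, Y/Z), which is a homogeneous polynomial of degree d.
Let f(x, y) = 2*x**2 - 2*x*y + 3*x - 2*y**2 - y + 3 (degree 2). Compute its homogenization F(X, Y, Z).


F(X, Y, Z) = 2*X**2 - 2*X*Y + 3*X*Z - 2*Y**2 - Y*Z + 3*Z**2

deg(f) = 2.
Substitute x = X/Z, y = Y/Z into f, then multiply by Z^2.
  monomial 2·x^2·y^0 ↦ 2·X^2·Y^0·Z^0.
  monomial -2·x^1·y^1 ↦ -2·X^1·Y^1·Z^0.
  monomial 3·x^1·y^0 ↦ 3·X^1·Y^0·Z^1.
  monomial -2·x^0·y^2 ↦ -2·X^0·Y^2·Z^0.
  monomial -1·x^0·y^1 ↦ -1·X^0·Y^1·Z^1.
  monomial 3·x^0·y^0 ↦ 3·X^0·Y^0·Z^2.
Collecting: F(X, Y, Z) = 2*X**2 - 2*X*Y + 3*X*Z - 2*Y**2 - Y*Z + 3*Z**2.


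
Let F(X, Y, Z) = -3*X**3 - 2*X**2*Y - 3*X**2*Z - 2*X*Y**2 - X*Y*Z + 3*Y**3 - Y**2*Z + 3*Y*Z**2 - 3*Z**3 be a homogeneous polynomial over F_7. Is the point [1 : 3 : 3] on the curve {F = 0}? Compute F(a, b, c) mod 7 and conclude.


F(1,3,3) ≡ 2 (mod 7); P is NOT on the curve.

Evaluate F(1, 3, 3) term-by-term (mod 7).
  -3*X**3 ↦ -3·1·1·1 = -3
  -2*X**2*Y ↦ -2·1·3·1 = -6
  -3*X**2*Z ↦ -3·1·1·3 = -9
  -2*X*Y**2 ↦ -2·1·9·1 = -18
  -X*Y*Z ↦ -1·1·3·3 = -9
  3*Y**3 ↦ 3·1·27·1 = 81
  -Y**2*Z ↦ -1·1·9·3 = -27
  3*Y*Z**2 ↦ 3·1·3·9 = 81
  -3*Z**3 ↦ -3·1·1·27 = -81
Sum: F(1, 3, 3) = (-3) + (-6) + (-9) + (-18) + (-9) + (81) + (-27) + (81) + (-81) = 9.
Reducing mod 7: 9 ≡ 2 (mod 7).
Since F(a, b, c) ≡ 2 ≠ 0 (mod 7), P does NOT lie on the curve.


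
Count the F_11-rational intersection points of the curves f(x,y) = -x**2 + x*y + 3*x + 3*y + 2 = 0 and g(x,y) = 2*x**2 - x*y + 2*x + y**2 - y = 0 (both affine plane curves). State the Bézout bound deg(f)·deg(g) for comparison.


Common zeros: {(5, 1)}; count = 1; Bézout bound = 4.

deg(f) = 2, deg(g) = 2, so Bézout bound = 4.
Scan x ∈ F_11. For each x, list the y ∈ F_11 with f(x, y) ≡ 0 and those with g(x, y) ≡ 0 (mod 11); the common zeros in that column are the intersection.
  x = 0: f ≡ 0 at y ∈ {3}; g ≡ 0 at y ∈ {0, 1}; common: ∅.
  x = 1: f ≡ 0 at y ∈ {10}; g ≡ 0 at y ∈ ∅; common: ∅.
  x = 2: f ≡ 0 at y ∈ {8}; g ≡ 0 at y ∈ {5, 9}; common: ∅.
  x = 3: f ≡ 0 at y ∈ {7}; g ≡ 0 at y ∈ ∅; common: ∅.
  x = 4: f ≡ 0 at y ∈ {5}; g ≡ 0 at y ∈ ∅; common: ∅.
  x = 5: f ≡ 0 at y ∈ {1}; g ≡ 0 at y ∈ {1, 5}; common: {1}.
  x = 6: f ≡ 0 at y ∈ {3}; g ≡ 0 at y ∈ ∅; common: ∅.
  x = 7: f ≡ 0 at y ∈ {7}; g ≡ 0 at y ∈ {9, 10}; common: ∅.
  x = 8: f ≡ 0 at y ∈ ∅; g ≡ 0 at y ∈ {10}; common: ∅.
  x = 9: f ≡ 0 at y ∈ {8}; g ≡ 0 at y ∈ ∅; common: ∅.
  x = 10: f ≡ 0 at y ∈ {1}; g ≡ 0 at y ∈ {0}; common: ∅.
Collecting: common zeros = {(5, 1)}, so the count is 1.
Comparison with the Bézout bound: 1 ≤ 4 = deg(f)·deg(g), as expected for curves with no common component (the affine F_11-count falls short of the bound because intersections may lie at infinity, over extension fields, or carry multiplicity).


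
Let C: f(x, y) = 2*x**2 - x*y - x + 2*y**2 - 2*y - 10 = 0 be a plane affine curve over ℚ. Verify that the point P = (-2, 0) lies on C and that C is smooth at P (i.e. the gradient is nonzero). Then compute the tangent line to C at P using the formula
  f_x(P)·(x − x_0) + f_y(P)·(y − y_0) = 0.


Tangent line at P: -9*x - 18 = 0.

Step 1: f(-2, 0) = 0, so P lies on C.
Step 2: partial derivatives
  f_x(x, y) = 4*x - y - 1, f_y(x, y) = -x + 4*y - 2.
  f_x(P) = -9, f_y(P) = 0 (gradient nonzero, so P is smooth).
Step 3: tangent line at P: -9·(x − -2) + 0·(y − 0) = 0.
Expanding: -9*x - 18 = 0.


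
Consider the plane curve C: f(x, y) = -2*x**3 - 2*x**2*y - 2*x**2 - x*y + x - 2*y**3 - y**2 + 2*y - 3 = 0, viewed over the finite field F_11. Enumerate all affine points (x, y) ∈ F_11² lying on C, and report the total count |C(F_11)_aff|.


Affine F_11-points: {(1, 4), (1, 5), (1, 7), (2, 8), (3, 9), (6, 3), (8, 10), (10, 2)}; count = 8.

For each of the 121 pairs (x, y) ∈ F_11², evaluate f(x, y) mod 11. Record the zeros.
  x = 0: [0↦8, 1↦7, 2↦3, 3↦6, 4↦4, 5↦7, 6↦3, 7↦2, 8↦3, 9↦5, 10↦7]  zeros at y ∈ ∅
  x = 1: [0↦5, 1↦1, 2↦5, 3↦5, 4↦0, 5↦0, 6↦4, 7↦0, 8↦9, 9↦8, 10↦7]  zeros at y ∈ {4, 5, 7}
  x = 2: [0↦8, 1↦8, 2↦5, 3↦9, 4↦8, 5↦1, 6↦9, 7↦9, 8↦0, 9↦3, 10↦6]  zeros at y ∈ {8}
  x = 3: [0↦5, 1↦5, 2↦2, 3↦6, 4↦5, 5↦9, 6↦6, 7↦6, 8↦8, 9↦0, 10↦3]  zeros at y ∈ {9}
  x = 4: [0↦6, 1↦2, 2↦6, 3↦6, 4↦1, 5↦1, 6↦5, 7↦1, 8↦10, 9↦9, 10↦8]  zeros at y ∈ ∅
  x = 5: [0↦10, 1↦9, 2↦5, 3↦8, 4↦6, 5↦9, 6↦5, 7↦4, 8↦5, 9↦7, 10↦9]  zeros at y ∈ ∅
  x = 6: [0↦5, 1↦3, 2↦9, 3↦0, 4↦8, 5↦10, 6↦5, 7↦3, 8↦3, 9↦4, 10↦5]  zeros at y ∈ {3}
  x = 7: [0↦1, 1↦5, 2↦6, 3↦3, 4↦6, 5↦3, 6↦4, 7↦8, 8↦3, 9↦10, 10↦6]  zeros at y ∈ ∅
  x = 8: [0↦8, 1↦3, 2↦6, 3↦5, 4↦10, 5↦9, 6↦1, 7↦7, 8↦4, 9↦2, 10↦0]  zeros at y ∈ {10}
  x = 9: [0↦3, 1↦7, 2↦8, 3↦5, 4↦8, 5↦5, 6↦6, 7↦10, 8↦5, 9↦1, 10↦8]  zeros at y ∈ ∅
  x = 10: [0↦7, 1↦5, 2↦0, 3↦2, 4↦10, 5↦1, 6↦7, 7↦5, 8↦5, 9↦6, 10↦7]  zeros at y ∈ {2}
Collecting zeros: affine points = {(1, 4), (1, 5), (1, 7), (2, 8), (3, 9), (6, 3), (8, 10), (10, 2)}.
Total count |C(F_11)_aff| = 8.


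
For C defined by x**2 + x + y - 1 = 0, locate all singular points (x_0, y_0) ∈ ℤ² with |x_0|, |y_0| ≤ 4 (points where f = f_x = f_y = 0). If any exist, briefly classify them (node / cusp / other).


No singular points in the scanned grid; C is smooth there.

Compute partial derivatives:
  f_x = 2*x + 1.
  f_y = 1.
f_y = 1 is a nonzero constant, so f_y never vanishes: no point (x, y) can satisfy f = f_x = f_y = 0. In particular no (x, y) ∈ {−4, ..., 4}² is singular; the curve is smooth.


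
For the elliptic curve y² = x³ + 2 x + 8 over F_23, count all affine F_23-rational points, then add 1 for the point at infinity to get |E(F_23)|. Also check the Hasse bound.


Affine points = {(0, 10), (0, 13), (3, 8), (3, 15), (6, 11), (6, 12), (10, 4), (10, 19), (11, 2), (11, 21), (12, 9), (12, 14), (13, 0), (15, 3), (15, 20)}; affine count = 15; |E(F_23)| = 16.

Discriminant check: Δ ∝ 4a³ + 27b² = 4·2³ + 27·8² = 4·8 + 27·64 ≡ 12 (mod 23). Nonzero ⇒ E is nonsingular.
For each x ∈ F_23, compute rhs = x³ + 2·x + 8 mod 23, then count y ∈ F_23 with y² ≡ rhs.
  x = 0: rhs = 8, matching y values: 10, 13 (2 points).
  x = 1: rhs = 11, matching y values: none (0 points).
  x = 2: rhs = 20, matching y values: none (0 points).
  x = 3: rhs = 18, matching y values: 8, 15 (2 points).
  x = 4: rhs = 11, matching y values: none (0 points).
  x = 5: rhs = 5, matching y values: none (0 points).
  x = 6: rhs = 6, matching y values: 11, 12 (2 points).
  x = 7: rhs = 20, matching y values: none (0 points).
  x = 8: rhs = 7, matching y values: none (0 points).
  x = 9: rhs = 19, matching y values: none (0 points).
  x = 10: rhs = 16, matching y values: 4, 19 (2 points).
  x = 11: rhs = 4, matching y values: 2, 21 (2 points).
  x = 12: rhs = 12, matching y values: 9, 14 (2 points).
  x = 13: rhs = 0, matching y values: 0 (1 points).
  x = 14: rhs = 20, matching y values: none (0 points).
  x = 15: rhs = 9, matching y values: 3, 20 (2 points).
  x = 16: rhs = 19, matching y values: none (0 points).
  x = 17: rhs = 10, matching y values: none (0 points).
  x = 18: rhs = 11, matching y values: none (0 points).
  x = 19: rhs = 5, matching y values: none (0 points).
  x = 20: rhs = 21, matching y values: none (0 points).
  x = 21: rhs = 19, matching y values: none (0 points).
  x = 22: rhs = 5, matching y values: none (0 points).
Total affine count: 15.
Full point count |E(F_23)| = 15 + 1 = 16.
Hasse bound: |16 − (23+1)| = |-8| = 8 ≤ 2√23 ≈ 9.5917 ✓.


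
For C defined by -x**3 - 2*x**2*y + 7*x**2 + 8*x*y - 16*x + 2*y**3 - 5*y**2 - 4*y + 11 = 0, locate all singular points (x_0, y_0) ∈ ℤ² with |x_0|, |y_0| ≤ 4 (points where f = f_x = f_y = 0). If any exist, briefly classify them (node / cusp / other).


Singular points: {(2, 1)}; classification: node.

Compute partial derivatives:
  f_x = -3*x**2 - 4*x*y + 14*x + 8*y - 16.
  f_y = -2*x**2 + 8*x + 6*y**2 - 10*y - 4.
Scan x_0 ∈ {−4, ..., 4}. For each x_0, f_y(x_0, y) is a polynomial in y; find its integer roots y ∈ {−4, ..., 4}, then test f_x and f at those candidates.
  x = -4: f_y(-4, y) = 6*y**2 - 10*y - 68; no integer root y with |y| ≤ 4.
  x = -3: f_y(-3, y) = 6*y**2 - 10*y - 46; no integer root y with |y| ≤ 4.
  x = -2: f_y(-2, y) = 6*y**2 - 10*y - 28; no integer root y with |y| ≤ 4.
  x = -1: f_y(-1, y) = 6*y**2 - 10*y - 14; no integer root y with |y| ≤ 4.
  x = 0: f_y(0, y) = 6*y**2 - 10*y - 4; vanishes at y ∈ {2}. (0, 2): f_x = 0 but f = -1 ≠ 0.
  x = 1: f_y(1, y) = 6*y**2 - 10*y + 2; no integer root y with |y| ≤ 4.
  x = 2: f_y(2, y) = 6*y**2 - 10*y + 4; vanishes at y ∈ {1}. (2, 1): f_x = 0, f = 0 — SINGULAR.
  x = 3: f_y(3, y) = 6*y**2 - 10*y + 2; no integer root y with |y| ≤ 4.
  x = 4: f_y(4, y) = 6*y**2 - 10*y - 4; vanishes at y ∈ {2}. (4, 2): f_x = -24 ≠ 0.
Only singular point on the grid: (2, 1).
Classify: substitute x = 2 + u, y = 1 + v and expand: f = -u**3 - 2*u**2*v - u**2 + 2*v**3 + v**2.
No constant or linear terms (consistent with a singular point). Quadratic part: -u**2 + v**2. Cubic part: -u**3 - 2*u**2*v + 2*v**3.
The quadratic part v**2 - u**2 = (v − u)(v + u) splits into two distinct linear factors, so there are two distinct tangent lines y − 1 = ±(x − 2) — this is a node (ordinary double point).
Classification: node.


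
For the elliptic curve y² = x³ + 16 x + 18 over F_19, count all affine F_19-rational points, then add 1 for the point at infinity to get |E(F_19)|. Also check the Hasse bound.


Affine points = {(1, 4), (1, 15), (2, 1), (2, 18), (3, 6), (3, 13), (6, 8), (6, 11), (7, 6), (7, 13), (9, 6), (9, 13), (10, 0), (11, 9), (11, 10), (12, 0), (15, 2), (15, 17), (16, 0), (17, 4), (17, 15), (18, 1), (18, 18)}; affine count = 23; |E(F_19)| = 24.

Discriminant check: Δ ∝ 4a³ + 27b² = 4·16³ + 27·18² = 4·4096 + 27·324 ≡ 14 (mod 19). Nonzero ⇒ E is nonsingular.
For each x ∈ F_19, compute rhs = x³ + 16·x + 18 mod 19, then count y ∈ F_19 with y² ≡ rhs.
  x = 0: rhs = 18, matching y values: none (0 points).
  x = 1: rhs = 16, matching y values: 4, 15 (2 points).
  x = 2: rhs = 1, matching y values: 1, 18 (2 points).
  x = 3: rhs = 17, matching y values: 6, 13 (2 points).
  x = 4: rhs = 13, matching y values: none (0 points).
  x = 5: rhs = 14, matching y values: none (0 points).
  x = 6: rhs = 7, matching y values: 8, 11 (2 points).
  x = 7: rhs = 17, matching y values: 6, 13 (2 points).
  x = 8: rhs = 12, matching y values: none (0 points).
  x = 9: rhs = 17, matching y values: 6, 13 (2 points).
  x = 10: rhs = 0, matching y values: 0 (1 points).
  x = 11: rhs = 5, matching y values: 9, 10 (2 points).
  x = 12: rhs = 0, matching y values: 0 (1 points).
  x = 13: rhs = 10, matching y values: none (0 points).
  x = 14: rhs = 3, matching y values: none (0 points).
  x = 15: rhs = 4, matching y values: 2, 17 (2 points).
  x = 16: rhs = 0, matching y values: 0 (1 points).
  x = 17: rhs = 16, matching y values: 4, 15 (2 points).
  x = 18: rhs = 1, matching y values: 1, 18 (2 points).
Total affine count: 23.
Full point count |E(F_19)| = 23 + 1 = 24.
Hasse bound: |24 − (19+1)| = |4| = 4 ≤ 2√19 ≈ 8.7178 ✓.


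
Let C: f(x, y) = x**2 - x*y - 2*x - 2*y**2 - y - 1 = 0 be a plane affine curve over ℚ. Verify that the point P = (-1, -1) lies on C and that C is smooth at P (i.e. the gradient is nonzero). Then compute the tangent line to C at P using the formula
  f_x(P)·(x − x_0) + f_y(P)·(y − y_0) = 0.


Tangent line at P: -3*x + 4*y + 1 = 0.

Step 1: f(-1, -1) = 0, so P lies on C.
Step 2: partial derivatives
  f_x(x, y) = 2*x - y - 2, f_y(x, y) = -x - 4*y - 1.
  f_x(P) = -3, f_y(P) = 4 (gradient nonzero, so P is smooth).
Step 3: tangent line at P: -3·(x − -1) + 4·(y − -1) = 0.
Expanding: -3*x + 4*y + 1 = 0.


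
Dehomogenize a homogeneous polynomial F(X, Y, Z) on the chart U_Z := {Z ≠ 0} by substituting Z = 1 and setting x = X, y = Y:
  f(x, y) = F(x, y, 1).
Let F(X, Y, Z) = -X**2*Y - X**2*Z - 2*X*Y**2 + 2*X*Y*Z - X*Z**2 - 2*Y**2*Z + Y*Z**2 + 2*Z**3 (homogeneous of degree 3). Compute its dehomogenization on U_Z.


f(x, y) = -x**2*y - x**2 - 2*x*y**2 + 2*x*y - x - 2*y**2 + y + 2

On U_Z we set Z = 1. Each monomial c·X^i·Y^j·Z^k in F becomes c·x^i·y^j·1^k = c·x^i·y^j.
Substituting Z = 1: F(X, Y, 1) = -x**2*y - x**2 - 2*x*y**2 + 2*x*y - x - 2*y**2 + y + 2.
Note: deg(f) ≤ deg(F) = 3; strict inequality happens when F is divisible by Z (lost terms).


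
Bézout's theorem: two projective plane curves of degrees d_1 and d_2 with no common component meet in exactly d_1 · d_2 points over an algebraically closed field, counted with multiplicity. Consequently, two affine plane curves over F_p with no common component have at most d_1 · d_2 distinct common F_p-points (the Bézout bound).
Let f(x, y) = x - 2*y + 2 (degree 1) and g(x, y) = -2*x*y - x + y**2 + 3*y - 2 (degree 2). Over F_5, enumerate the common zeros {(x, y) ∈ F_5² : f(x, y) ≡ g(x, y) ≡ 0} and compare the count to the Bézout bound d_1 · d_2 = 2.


Common zeros: {(3, 0)}; count = 1; Bézout bound = 2.

deg(f) = 1, deg(g) = 2, so Bézout bound = 2.
Scan x ∈ F_5. For each x, list the y ∈ F_5 with f(x, y) ≡ 0 and those with g(x, y) ≡ 0 (mod 5); the common zeros in that column are the intersection.
  x = 0: f ≡ 0 at y ∈ {1}; g ≡ 0 at y ∈ ∅; common: ∅.
  x = 1: f ≡ 0 at y ∈ {4}; g ≡ 0 at y ∈ ∅; common: ∅.
  x = 2: f ≡ 0 at y ∈ {2}; g ≡ 0 at y ∈ ∅; common: ∅.
  x = 3: f ≡ 0 at y ∈ {0}; g ≡ 0 at y ∈ {0, 3}; common: {0}.
  x = 4: f ≡ 0 at y ∈ {3}; g ≡ 0 at y ∈ {1, 4}; common: ∅.
Collecting: common zeros = {(3, 0)}, so the count is 1.
Comparison with the Bézout bound: 1 ≤ 2 = deg(f)·deg(g), as expected for curves with no common component (the affine F_5-count falls short of the bound because intersections may lie at infinity, over extension fields, or carry multiplicity).


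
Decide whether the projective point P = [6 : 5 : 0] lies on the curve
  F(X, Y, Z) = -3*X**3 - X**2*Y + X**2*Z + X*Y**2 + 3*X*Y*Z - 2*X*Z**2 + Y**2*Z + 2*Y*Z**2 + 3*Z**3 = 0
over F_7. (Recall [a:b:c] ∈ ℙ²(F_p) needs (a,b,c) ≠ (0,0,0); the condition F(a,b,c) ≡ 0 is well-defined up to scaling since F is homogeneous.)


F(6,5,0) ≡ 1 (mod 7); P is NOT on the curve.

Evaluate F(6, 5, 0) term-by-term (mod 7).
  -3*X**3 ↦ -3·216·1·1 = -648
  -X**2*Y ↦ -1·36·5·1 = -180
  X**2*Z ↦ 1·36·1·0 = 0
  X*Y**2 ↦ 1·6·25·1 = 150
  3*X*Y*Z ↦ 3·6·5·0 = 0
  -2*X*Z**2 ↦ -2·6·1·0 = 0
  Y**2*Z ↦ 1·1·25·0 = 0
  2*Y*Z**2 ↦ 2·1·5·0 = 0
  3*Z**3 ↦ 3·1·1·0 = 0
Sum: F(6, 5, 0) = (-648) + (-180) + (0) + (150) + (0) + (0) + (0) + (0) + (0) = -678.
Reducing mod 7: -678 ≡ 1 (mod 7).
Since F(a, b, c) ≡ 1 ≠ 0 (mod 7), P does NOT lie on the curve.


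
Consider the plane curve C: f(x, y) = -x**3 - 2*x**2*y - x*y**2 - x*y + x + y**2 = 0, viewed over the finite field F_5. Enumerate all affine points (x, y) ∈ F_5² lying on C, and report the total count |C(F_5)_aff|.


Affine F_5-points: {(0, 0), (1, 0), (2, 2), (2, 3), (3, 3), (3, 4), (4, 0), (4, 3)}; count = 8.

For each of the 25 pairs (x, y) ∈ F_5², evaluate f(x, y) mod 5. Record the zeros.
  x = 0: [0↦0, 1↦1, 2↦4, 3↦4, 4↦1]  zeros at y ∈ {0}
  x = 1: [0↦0, 1↦2, 2↦4, 3↦1, 4↦3]  zeros at y ∈ {0}
  x = 2: [0↦4, 1↦3, 2↦0, 3↦0, 4↦3]  zeros at y ∈ {2, 3}
  x = 3: [0↦1, 1↦3, 2↦1, 3↦0, 4↦0]  zeros at y ∈ {3, 4}
  x = 4: [0↦0, 1↦1, 2↦1, 3↦0, 4↦3]  zeros at y ∈ {0, 3}
Collecting zeros: affine points = {(0, 0), (1, 0), (2, 2), (2, 3), (3, 3), (3, 4), (4, 0), (4, 3)}.
Total count |C(F_5)_aff| = 8.


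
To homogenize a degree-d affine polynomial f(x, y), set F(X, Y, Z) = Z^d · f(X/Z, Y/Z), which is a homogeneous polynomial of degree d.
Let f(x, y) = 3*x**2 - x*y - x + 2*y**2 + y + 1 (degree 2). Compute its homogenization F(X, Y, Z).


F(X, Y, Z) = 3*X**2 - X*Y - X*Z + 2*Y**2 + Y*Z + Z**2

deg(f) = 2.
Substitute x = X/Z, y = Y/Z into f, then multiply by Z^2.
  monomial 3·x^2·y^0 ↦ 3·X^2·Y^0·Z^0.
  monomial -1·x^1·y^1 ↦ -1·X^1·Y^1·Z^0.
  monomial -1·x^1·y^0 ↦ -1·X^1·Y^0·Z^1.
  monomial 2·x^0·y^2 ↦ 2·X^0·Y^2·Z^0.
  monomial 1·x^0·y^1 ↦ 1·X^0·Y^1·Z^1.
  monomial 1·x^0·y^0 ↦ 1·X^0·Y^0·Z^2.
Collecting: F(X, Y, Z) = 3*X**2 - X*Y - X*Z + 2*Y**2 + Y*Z + Z**2.


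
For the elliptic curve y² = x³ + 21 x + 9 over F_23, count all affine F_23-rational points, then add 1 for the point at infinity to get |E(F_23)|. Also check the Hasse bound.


Affine points = {(0, 3), (0, 20), (1, 10), (1, 13), (2, 6), (2, 17), (5, 3), (5, 20), (6, 11), (6, 12), (7, 4), (7, 19), (10, 0), (13, 8), (13, 15), (16, 5), (16, 18), (17, 9), (17, 14), (18, 3), (18, 20)}; affine count = 21; |E(F_23)| = 22.

Discriminant check: Δ ∝ 4a³ + 27b² = 4·21³ + 27·9² = 4·9261 + 27·81 ≡ 16 (mod 23). Nonzero ⇒ E is nonsingular.
For each x ∈ F_23, compute rhs = x³ + 21·x + 9 mod 23, then count y ∈ F_23 with y² ≡ rhs.
  x = 0: rhs = 9, matching y values: 3, 20 (2 points).
  x = 1: rhs = 8, matching y values: 10, 13 (2 points).
  x = 2: rhs = 13, matching y values: 6, 17 (2 points).
  x = 3: rhs = 7, matching y values: none (0 points).
  x = 4: rhs = 19, matching y values: none (0 points).
  x = 5: rhs = 9, matching y values: 3, 20 (2 points).
  x = 6: rhs = 6, matching y values: 11, 12 (2 points).
  x = 7: rhs = 16, matching y values: 4, 19 (2 points).
  x = 8: rhs = 22, matching y values: none (0 points).
  x = 9: rhs = 7, matching y values: none (0 points).
  x = 10: rhs = 0, matching y values: 0 (1 points).
  x = 11: rhs = 7, matching y values: none (0 points).
  x = 12: rhs = 11, matching y values: none (0 points).
  x = 13: rhs = 18, matching y values: 8, 15 (2 points).
  x = 14: rhs = 11, matching y values: none (0 points).
  x = 15: rhs = 19, matching y values: none (0 points).
  x = 16: rhs = 2, matching y values: 5, 18 (2 points).
  x = 17: rhs = 12, matching y values: 9, 14 (2 points).
  x = 18: rhs = 9, matching y values: 3, 20 (2 points).
  x = 19: rhs = 22, matching y values: none (0 points).
  x = 20: rhs = 11, matching y values: none (0 points).
  x = 21: rhs = 5, matching y values: none (0 points).
  x = 22: rhs = 10, matching y values: none (0 points).
Total affine count: 21.
Full point count |E(F_23)| = 21 + 1 = 22.
Hasse bound: |22 − (23+1)| = |-2| = 2 ≤ 2√23 ≈ 9.5917 ✓.


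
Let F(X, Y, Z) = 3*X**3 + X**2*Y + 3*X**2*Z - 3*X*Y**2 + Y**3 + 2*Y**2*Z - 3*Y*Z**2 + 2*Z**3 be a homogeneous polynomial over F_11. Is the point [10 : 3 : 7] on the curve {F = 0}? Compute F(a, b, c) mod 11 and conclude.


F(10,3,7) ≡ 6 (mod 11); P is NOT on the curve.

Evaluate F(10, 3, 7) term-by-term (mod 11).
  3*X**3 ↦ 3·1000·1·1 = 3000
  X**2*Y ↦ 1·100·3·1 = 300
  3*X**2*Z ↦ 3·100·1·7 = 2100
  -3*X*Y**2 ↦ -3·10·9·1 = -270
  Y**3 ↦ 1·1·27·1 = 27
  2*Y**2*Z ↦ 2·1·9·7 = 126
  -3*Y*Z**2 ↦ -3·1·3·49 = -441
  2*Z**3 ↦ 2·1·1·343 = 686
Sum: F(10, 3, 7) = (3000) + (300) + (2100) + (-270) + (27) + (126) + (-441) + (686) = 5528.
Reducing mod 11: 5528 ≡ 6 (mod 11).
Since F(a, b, c) ≡ 6 ≠ 0 (mod 11), P does NOT lie on the curve.


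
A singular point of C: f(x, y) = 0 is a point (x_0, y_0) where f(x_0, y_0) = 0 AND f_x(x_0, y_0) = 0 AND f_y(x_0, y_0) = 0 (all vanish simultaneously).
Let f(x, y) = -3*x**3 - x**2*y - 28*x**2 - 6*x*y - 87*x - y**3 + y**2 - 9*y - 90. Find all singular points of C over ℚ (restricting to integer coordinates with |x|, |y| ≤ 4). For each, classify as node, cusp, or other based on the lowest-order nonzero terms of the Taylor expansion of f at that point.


Singular points: {(-3, 0)}; classification: node.

Compute partial derivatives:
  f_x = -9*x**2 - 2*x*y - 56*x - 6*y - 87.
  f_y = -x**2 - 6*x - 3*y**2 + 2*y - 9.
Scan x_0 ∈ {−4, ..., 4}. For each x_0, f_y(x_0, y) is a polynomial in y; find its integer roots y ∈ {−4, ..., 4}, then test f_x and f at those candidates.
  x = -4: f_y(-4, y) = -3*y**2 + 2*y - 1; no integer root y with |y| ≤ 4.
  x = -3: f_y(-3, y) = -3*y**2 + 2*y; vanishes at y ∈ {0}. (-3, 0): f_x = 0, f = 0 — SINGULAR.
  x = -2: f_y(-2, y) = -3*y**2 + 2*y - 1; no integer root y with |y| ≤ 4.
  x = -1: f_y(-1, y) = -3*y**2 + 2*y - 4; no integer root y with |y| ≤ 4.
  x = 0: f_y(0, y) = -3*y**2 + 2*y - 9; no integer root y with |y| ≤ 4.
  x = 1: f_y(1, y) = -3*y**2 + 2*y - 16; no integer root y with |y| ≤ 4.
  x = 2: f_y(2, y) = -3*y**2 + 2*y - 25; no integer root y with |y| ≤ 4.
  x = 3: f_y(3, y) = -3*y**2 + 2*y - 36; no integer root y with |y| ≤ 4.
  x = 4: f_y(4, y) = -3*y**2 + 2*y - 49; no integer root y with |y| ≤ 4.
Only singular point on the grid: (-3, 0).
Classify: substitute x = -3 + u, y = 0 + v and expand: f = -3*u**3 - u**2*v - u**2 - v**3 + v**2.
No constant or linear terms (consistent with a singular point). Quadratic part: -u**2 + v**2. Cubic part: -3*u**3 - u**2*v - v**3.
The quadratic part v**2 - u**2 = (v − u)(v + u) splits into two distinct linear factors, so there are two distinct tangent lines y − 0 = ±(x − -3) — this is a node (ordinary double point).
Classification: node.


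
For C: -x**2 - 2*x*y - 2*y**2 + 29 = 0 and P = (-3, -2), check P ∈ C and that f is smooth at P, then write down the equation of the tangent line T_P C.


Tangent line at P: 10*x + 14*y + 58 = 0.

Step 1: f(-3, -2) = 0, so P lies on C.
Step 2: partial derivatives
  f_x(x, y) = -2*x - 2*y, f_y(x, y) = -2*x - 4*y.
  f_x(P) = 10, f_y(P) = 14 (gradient nonzero, so P is smooth).
Step 3: tangent line at P: 10·(x − -3) + 14·(y − -2) = 0.
Expanding: 10*x + 14*y + 58 = 0.


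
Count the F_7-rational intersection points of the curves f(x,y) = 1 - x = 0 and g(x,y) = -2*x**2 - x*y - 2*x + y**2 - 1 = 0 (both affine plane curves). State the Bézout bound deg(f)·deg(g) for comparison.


Common zeros: {(1, 4)}; count = 1; Bézout bound = 2.

deg(f) = 1, deg(g) = 2, so Bézout bound = 2.
Scan x ∈ F_7. For each x, list the y ∈ F_7 with f(x, y) ≡ 0 and those with g(x, y) ≡ 0 (mod 7); the common zeros in that column are the intersection.
  x = 0: f ≡ 0 at y ∈ ∅; g ≡ 0 at y ∈ {1, 6}; common: ∅.
  x = 1: f ≡ 0 at y ∈ {0, 1, 2, 3, 4, 5, 6}; g ≡ 0 at y ∈ {4}; common: {4}.
  x = 2: f ≡ 0 at y ∈ ∅; g ≡ 0 at y ∈ {1}; common: ∅.
  x = 3: f ≡ 0 at y ∈ ∅; g ≡ 0 at y ∈ {4, 6}; common: ∅.
  x = 4: f ≡ 0 at y ∈ ∅; g ≡ 0 at y ∈ ∅; common: ∅.
  x = 5: f ≡ 0 at y ∈ ∅; g ≡ 0 at y ∈ ∅; common: ∅.
  x = 6: f ≡ 0 at y ∈ ∅; g ≡ 0 at y ∈ ∅; common: ∅.
Collecting: common zeros = {(1, 4)}, so the count is 1.
Comparison with the Bézout bound: 1 ≤ 2 = deg(f)·deg(g), as expected for curves with no common component (the affine F_7-count falls short of the bound because intersections may lie at infinity, over extension fields, or carry multiplicity).


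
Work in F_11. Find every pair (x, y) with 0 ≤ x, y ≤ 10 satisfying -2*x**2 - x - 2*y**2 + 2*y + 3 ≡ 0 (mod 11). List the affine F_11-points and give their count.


Affine F_11-points: {(1, 0), (1, 1), (2, 2), (2, 10), (3, 2), (3, 10), (4, 0), (4, 1), (6, 4), (6, 8), (10, 4), (10, 8)}; count = 12.

For each of the 121 pairs (x, y) ∈ F_11², evaluate f(x, y) mod 11. Record the zeros.
  x = 0: [0↦3, 1↦3, 2↦10, 3↦2, 4↦1, 5↦7, 6↦9, 7↦7, 8↦1, 9↦2, 10↦10]  zeros at y ∈ ∅
  x = 1: [0↦0, 1↦0, 2↦7, 3↦10, 4↦9, 5↦4, 6↦6, 7↦4, 8↦9, 9↦10, 10↦7]  zeros at y ∈ {0, 1}
  x = 2: [0↦4, 1↦4, 2↦0, 3↦3, 4↦2, 5↦8, 6↦10, 7↦8, 8↦2, 9↦3, 10↦0]  zeros at y ∈ {2, 10}
  x = 3: [0↦4, 1↦4, 2↦0, 3↦3, 4↦2, 5↦8, 6↦10, 7↦8, 8↦2, 9↦3, 10↦0]  zeros at y ∈ {2, 10}
  x = 4: [0↦0, 1↦0, 2↦7, 3↦10, 4↦9, 5↦4, 6↦6, 7↦4, 8↦9, 9↦10, 10↦7]  zeros at y ∈ {0, 1}
  x = 5: [0↦3, 1↦3, 2↦10, 3↦2, 4↦1, 5↦7, 6↦9, 7↦7, 8↦1, 9↦2, 10↦10]  zeros at y ∈ ∅
  x = 6: [0↦2, 1↦2, 2↦9, 3↦1, 4↦0, 5↦6, 6↦8, 7↦6, 8↦0, 9↦1, 10↦9]  zeros at y ∈ {4, 8}
  x = 7: [0↦8, 1↦8, 2↦4, 3↦7, 4↦6, 5↦1, 6↦3, 7↦1, 8↦6, 9↦7, 10↦4]  zeros at y ∈ ∅
  x = 8: [0↦10, 1↦10, 2↦6, 3↦9, 4↦8, 5↦3, 6↦5, 7↦3, 8↦8, 9↦9, 10↦6]  zeros at y ∈ ∅
  x = 9: [0↦8, 1↦8, 2↦4, 3↦7, 4↦6, 5↦1, 6↦3, 7↦1, 8↦6, 9↦7, 10↦4]  zeros at y ∈ ∅
  x = 10: [0↦2, 1↦2, 2↦9, 3↦1, 4↦0, 5↦6, 6↦8, 7↦6, 8↦0, 9↦1, 10↦9]  zeros at y ∈ {4, 8}
Collecting zeros: affine points = {(1, 0), (1, 1), (2, 2), (2, 10), (3, 2), (3, 10), (4, 0), (4, 1), (6, 4), (6, 8), (10, 4), (10, 8)}.
Total count |C(F_11)_aff| = 12.


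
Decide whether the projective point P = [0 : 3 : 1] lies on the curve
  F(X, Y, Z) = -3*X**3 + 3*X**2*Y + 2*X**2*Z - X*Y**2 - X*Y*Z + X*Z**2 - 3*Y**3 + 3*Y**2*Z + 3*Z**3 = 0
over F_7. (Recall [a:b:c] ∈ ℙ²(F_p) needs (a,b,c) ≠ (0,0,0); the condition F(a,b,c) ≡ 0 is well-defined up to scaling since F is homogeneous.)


F(0,3,1) ≡ 5 (mod 7); P is NOT on the curve.

Evaluate F(0, 3, 1) term-by-term (mod 7).
  -3*X**3 ↦ -3·0·1·1 = 0
  3*X**2*Y ↦ 3·0·3·1 = 0
  2*X**2*Z ↦ 2·0·1·1 = 0
  -X*Y**2 ↦ -1·0·9·1 = 0
  -X*Y*Z ↦ -1·0·3·1 = 0
  X*Z**2 ↦ 1·0·1·1 = 0
  -3*Y**3 ↦ -3·1·27·1 = -81
  3*Y**2*Z ↦ 3·1·9·1 = 27
  3*Z**3 ↦ 3·1·1·1 = 3
Sum: F(0, 3, 1) = (0) + (0) + (0) + (0) + (0) + (0) + (-81) + (27) + (3) = -51.
Reducing mod 7: -51 ≡ 5 (mod 7).
Since F(a, b, c) ≡ 5 ≠ 0 (mod 7), P does NOT lie on the curve.


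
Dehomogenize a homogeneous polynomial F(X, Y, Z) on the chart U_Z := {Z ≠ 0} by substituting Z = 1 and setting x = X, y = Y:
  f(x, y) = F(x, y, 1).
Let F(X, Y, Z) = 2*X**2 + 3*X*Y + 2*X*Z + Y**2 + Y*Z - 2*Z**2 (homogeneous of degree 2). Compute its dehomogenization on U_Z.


f(x, y) = 2*x**2 + 3*x*y + 2*x + y**2 + y - 2

On U_Z we set Z = 1. Each monomial c·X^i·Y^j·Z^k in F becomes c·x^i·y^j·1^k = c·x^i·y^j.
Substituting Z = 1: F(X, Y, 1) = 2*x**2 + 3*x*y + 2*x + y**2 + y - 2.
Note: deg(f) ≤ deg(F) = 2; strict inequality happens when F is divisible by Z (lost terms).


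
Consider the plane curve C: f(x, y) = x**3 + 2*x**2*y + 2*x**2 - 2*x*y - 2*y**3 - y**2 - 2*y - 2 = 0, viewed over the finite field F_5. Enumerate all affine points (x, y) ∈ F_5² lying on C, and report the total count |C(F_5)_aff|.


Affine F_5-points: {(3, 1), (3, 3)}; count = 2.

For each of the 25 pairs (x, y) ∈ F_5², evaluate f(x, y) mod 5. Record the zeros.
  x = 0: [0↦3, 1↦3, 2↦4, 3↦4, 4↦1]  zeros at y ∈ ∅
  x = 1: [0↦1, 1↦1, 2↦2, 3↦2, 4↦4]  zeros at y ∈ ∅
  x = 2: [0↦4, 1↦3, 2↦3, 3↦2, 4↦3]  zeros at y ∈ ∅
  x = 3: [0↦3, 1↦0, 2↦3, 3↦0, 4↦4]  zeros at y ∈ {1, 3}
  x = 4: [0↦4, 1↦3, 2↦3, 3↦2, 4↦3]  zeros at y ∈ ∅
Collecting zeros: affine points = {(3, 1), (3, 3)}.
Total count |C(F_5)_aff| = 2.


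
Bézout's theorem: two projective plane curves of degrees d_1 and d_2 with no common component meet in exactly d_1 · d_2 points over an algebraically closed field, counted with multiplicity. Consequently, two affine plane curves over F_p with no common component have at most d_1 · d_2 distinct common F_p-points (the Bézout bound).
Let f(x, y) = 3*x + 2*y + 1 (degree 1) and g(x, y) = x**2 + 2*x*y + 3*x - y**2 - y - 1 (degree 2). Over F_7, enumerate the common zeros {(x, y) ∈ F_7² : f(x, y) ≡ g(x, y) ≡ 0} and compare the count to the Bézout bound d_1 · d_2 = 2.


Common zeros: {(6, 1)}; count = 1; Bézout bound = 2.

deg(f) = 1, deg(g) = 2, so Bézout bound = 2.
Scan x ∈ F_7. For each x, list the y ∈ F_7 with f(x, y) ≡ 0 and those with g(x, y) ≡ 0 (mod 7); the common zeros in that column are the intersection.
  x = 0: f ≡ 0 at y ∈ {3}; g ≡ 0 at y ∈ {2, 4}; common: ∅.
  x = 1: f ≡ 0 at y ∈ {5}; g ≡ 0 at y ∈ ∅; common: ∅.
  x = 2: f ≡ 0 at y ∈ {0}; g ≡ 0 at y ∈ ∅; common: ∅.
  x = 3: f ≡ 0 at y ∈ {2}; g ≡ 0 at y ∈ {1, 4}; common: ∅.
  x = 4: f ≡ 0 at y ∈ {4}; g ≡ 0 at y ∈ ∅; common: ∅.
  x = 5: f ≡ 0 at y ∈ {6}; g ≡ 0 at y ∈ ∅; common: ∅.
  x = 6: f ≡ 0 at y ∈ {1}; g ≡ 0 at y ∈ {1, 3}; common: {1}.
Collecting: common zeros = {(6, 1)}, so the count is 1.
Comparison with the Bézout bound: 1 ≤ 2 = deg(f)·deg(g), as expected for curves with no common component (the affine F_7-count falls short of the bound because intersections may lie at infinity, over extension fields, or carry multiplicity).


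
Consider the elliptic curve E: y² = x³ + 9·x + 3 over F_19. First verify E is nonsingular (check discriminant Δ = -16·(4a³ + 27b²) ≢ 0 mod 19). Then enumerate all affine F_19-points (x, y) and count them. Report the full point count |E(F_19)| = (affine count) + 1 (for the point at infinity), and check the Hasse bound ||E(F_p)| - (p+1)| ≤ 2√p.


Affine points = {(3, 0), (6, 8), (6, 11), (8, 6), (8, 13), (14, 2), (14, 17), (15, 6), (15, 13), (16, 5), (16, 14)}; affine count = 11; |E(F_19)| = 12.

Discriminant check: Δ ∝ 4a³ + 27b² = 4·9³ + 27·3² = 4·729 + 27·9 ≡ 5 (mod 19). Nonzero ⇒ E is nonsingular.
For each x ∈ F_19, compute rhs = x³ + 9·x + 3 mod 19, then count y ∈ F_19 with y² ≡ rhs.
  x = 0: rhs = 3, matching y values: none (0 points).
  x = 1: rhs = 13, matching y values: none (0 points).
  x = 2: rhs = 10, matching y values: none (0 points).
  x = 3: rhs = 0, matching y values: 0 (1 points).
  x = 4: rhs = 8, matching y values: none (0 points).
  x = 5: rhs = 2, matching y values: none (0 points).
  x = 6: rhs = 7, matching y values: 8, 11 (2 points).
  x = 7: rhs = 10, matching y values: none (0 points).
  x = 8: rhs = 17, matching y values: 6, 13 (2 points).
  x = 9: rhs = 15, matching y values: none (0 points).
  x = 10: rhs = 10, matching y values: none (0 points).
  x = 11: rhs = 8, matching y values: none (0 points).
  x = 12: rhs = 15, matching y values: none (0 points).
  x = 13: rhs = 18, matching y values: none (0 points).
  x = 14: rhs = 4, matching y values: 2, 17 (2 points).
  x = 15: rhs = 17, matching y values: 6, 13 (2 points).
  x = 16: rhs = 6, matching y values: 5, 14 (2 points).
  x = 17: rhs = 15, matching y values: none (0 points).
  x = 18: rhs = 12, matching y values: none (0 points).
Total affine count: 11.
Full point count |E(F_19)| = 11 + 1 = 12.
Hasse bound: |12 − (19+1)| = |-8| = 8 ≤ 2√19 ≈ 8.7178 ✓.


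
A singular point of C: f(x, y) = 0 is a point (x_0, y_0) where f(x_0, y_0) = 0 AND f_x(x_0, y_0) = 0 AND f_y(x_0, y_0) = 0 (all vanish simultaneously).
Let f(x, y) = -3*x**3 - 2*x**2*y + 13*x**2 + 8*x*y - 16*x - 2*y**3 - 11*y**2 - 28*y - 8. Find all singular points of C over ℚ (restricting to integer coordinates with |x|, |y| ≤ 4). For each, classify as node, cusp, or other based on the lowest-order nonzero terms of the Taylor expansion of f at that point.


Singular points: {(2, -2)}; classification: node.

Compute partial derivatives:
  f_x = -9*x**2 - 4*x*y + 26*x + 8*y - 16.
  f_y = -2*x**2 + 8*x - 6*y**2 - 22*y - 28.
Scan x_0 ∈ {−4, ..., 4}. For each x_0, f_y(x_0, y) is a polynomial in y; find its integer roots y ∈ {−4, ..., 4}, then test f_x and f at those candidates.
  x = -4: f_y(-4, y) = -6*y**2 - 22*y - 92; no integer root y with |y| ≤ 4.
  x = -3: f_y(-3, y) = -6*y**2 - 22*y - 70; no integer root y with |y| ≤ 4.
  x = -2: f_y(-2, y) = -6*y**2 - 22*y - 52; no integer root y with |y| ≤ 4.
  x = -1: f_y(-1, y) = -6*y**2 - 22*y - 38; no integer root y with |y| ≤ 4.
  x = 0: f_y(0, y) = -6*y**2 - 22*y - 28; no integer root y with |y| ≤ 4.
  x = 1: f_y(1, y) = -6*y**2 - 22*y - 22; no integer root y with |y| ≤ 4.
  x = 2: f_y(2, y) = -6*y**2 - 22*y - 20; vanishes at y ∈ {-2}. (2, -2): f_x = 0, f = 0 — SINGULAR.
  x = 3: f_y(3, y) = -6*y**2 - 22*y - 22; no integer root y with |y| ≤ 4.
  x = 4: f_y(4, y) = -6*y**2 - 22*y - 28; no integer root y with |y| ≤ 4.
Only singular point on the grid: (2, -2).
Classify: substitute x = 2 + u, y = -2 + v and expand: f = -3*u**3 - 2*u**2*v - u**2 - 2*v**3 + v**2.
No constant or linear terms (consistent with a singular point). Quadratic part: -u**2 + v**2. Cubic part: -3*u**3 - 2*u**2*v - 2*v**3.
The quadratic part v**2 - u**2 = (v − u)(v + u) splits into two distinct linear factors, so there are two distinct tangent lines y − -2 = ±(x − 2) — this is a node (ordinary double point).
Classification: node.


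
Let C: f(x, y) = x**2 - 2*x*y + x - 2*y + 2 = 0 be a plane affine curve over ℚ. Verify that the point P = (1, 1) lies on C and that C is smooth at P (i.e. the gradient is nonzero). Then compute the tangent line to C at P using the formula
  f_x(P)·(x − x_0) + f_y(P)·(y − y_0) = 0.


Tangent line at P: x - 4*y + 3 = 0.

Step 1: f(1, 1) = 0, so P lies on C.
Step 2: partial derivatives
  f_x(x, y) = 2*x - 2*y + 1, f_y(x, y) = -2*x - 2.
  f_x(P) = 1, f_y(P) = -4 (gradient nonzero, so P is smooth).
Step 3: tangent line at P: 1·(x − 1) + -4·(y − 1) = 0.
Expanding: x - 4*y + 3 = 0.


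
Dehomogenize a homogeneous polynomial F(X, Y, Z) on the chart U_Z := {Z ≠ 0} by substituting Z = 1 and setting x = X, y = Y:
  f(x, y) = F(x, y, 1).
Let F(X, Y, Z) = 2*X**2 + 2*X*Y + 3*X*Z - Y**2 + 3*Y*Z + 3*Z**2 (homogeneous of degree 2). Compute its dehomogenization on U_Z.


f(x, y) = 2*x**2 + 2*x*y + 3*x - y**2 + 3*y + 3

On U_Z we set Z = 1. Each monomial c·X^i·Y^j·Z^k in F becomes c·x^i·y^j·1^k = c·x^i·y^j.
Substituting Z = 1: F(X, Y, 1) = 2*x**2 + 2*x*y + 3*x - y**2 + 3*y + 3.
Note: deg(f) ≤ deg(F) = 2; strict inequality happens when F is divisible by Z (lost terms).


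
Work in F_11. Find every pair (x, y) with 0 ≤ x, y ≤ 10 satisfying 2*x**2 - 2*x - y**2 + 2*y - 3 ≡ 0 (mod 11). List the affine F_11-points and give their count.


Affine F_11-points: {(0, 4), (0, 9), (1, 4), (1, 9), (4, 1), (5, 5), (5, 8), (6, 6), (6, 7), (7, 5), (7, 8), (8, 1)}; count = 12.

For each of the 121 pairs (x, y) ∈ F_11², evaluate f(x, y) mod 11. Record the zeros.
  x = 0: [0↦8, 1↦9, 2↦8, 3↦5, 4↦0, 5↦4, 6↦6, 7↦6, 8↦4, 9↦0, 10↦5]  zeros at y ∈ {4, 9}
  x = 1: [0↦8, 1↦9, 2↦8, 3↦5, 4↦0, 5↦4, 6↦6, 7↦6, 8↦4, 9↦0, 10↦5]  zeros at y ∈ {4, 9}
  x = 2: [0↦1, 1↦2, 2↦1, 3↦9, 4↦4, 5↦8, 6↦10, 7↦10, 8↦8, 9↦4, 10↦9]  zeros at y ∈ ∅
  x = 3: [0↦9, 1↦10, 2↦9, 3↦6, 4↦1, 5↦5, 6↦7, 7↦7, 8↦5, 9↦1, 10↦6]  zeros at y ∈ ∅
  x = 4: [0↦10, 1↦0, 2↦10, 3↦7, 4↦2, 5↦6, 6↦8, 7↦8, 8↦6, 9↦2, 10↦7]  zeros at y ∈ {1}
  x = 5: [0↦4, 1↦5, 2↦4, 3↦1, 4↦7, 5↦0, 6↦2, 7↦2, 8↦0, 9↦7, 10↦1]  zeros at y ∈ {5, 8}
  x = 6: [0↦2, 1↦3, 2↦2, 3↦10, 4↦5, 5↦9, 6↦0, 7↦0, 8↦9, 9↦5, 10↦10]  zeros at y ∈ {6, 7}
  x = 7: [0↦4, 1↦5, 2↦4, 3↦1, 4↦7, 5↦0, 6↦2, 7↦2, 8↦0, 9↦7, 10↦1]  zeros at y ∈ {5, 8}
  x = 8: [0↦10, 1↦0, 2↦10, 3↦7, 4↦2, 5↦6, 6↦8, 7↦8, 8↦6, 9↦2, 10↦7]  zeros at y ∈ {1}
  x = 9: [0↦9, 1↦10, 2↦9, 3↦6, 4↦1, 5↦5, 6↦7, 7↦7, 8↦5, 9↦1, 10↦6]  zeros at y ∈ ∅
  x = 10: [0↦1, 1↦2, 2↦1, 3↦9, 4↦4, 5↦8, 6↦10, 7↦10, 8↦8, 9↦4, 10↦9]  zeros at y ∈ ∅
Collecting zeros: affine points = {(0, 4), (0, 9), (1, 4), (1, 9), (4, 1), (5, 5), (5, 8), (6, 6), (6, 7), (7, 5), (7, 8), (8, 1)}.
Total count |C(F_11)_aff| = 12.
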